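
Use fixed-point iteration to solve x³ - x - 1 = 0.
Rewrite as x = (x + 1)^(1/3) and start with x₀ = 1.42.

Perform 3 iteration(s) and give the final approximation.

Equation: x³ - x - 1 = 0
Fixed-point form: x = (x + 1)^(1/3)
x₀ = 1.42

x_1 = g(1.420000) = 1.342575
x_2 = g(1.342575) = 1.328101
x_3 = g(1.328101) = 1.325360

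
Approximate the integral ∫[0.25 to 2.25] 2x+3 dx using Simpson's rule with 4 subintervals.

f(x) = 2x+3
a = 0.25, b = 2.25, n = 4
h = (b - a)/n = 0.500000

Simpson's rule: (h/3)[f(x₀) + 4f(x₁) + 2f(x₂) + ... + f(xₙ)]

x_0 = 0.2500, f(x_0) = 3.500000, coefficient = 1
x_1 = 0.7500, f(x_1) = 4.500000, coefficient = 4
x_2 = 1.2500, f(x_2) = 5.500000, coefficient = 2
x_3 = 1.7500, f(x_3) = 6.500000, coefficient = 4
x_4 = 2.2500, f(x_4) = 7.500000, coefficient = 1

I ≈ (0.500000/3) × 66.000000 = 11.000000
Exact value: 11.000000
Error: 0.000000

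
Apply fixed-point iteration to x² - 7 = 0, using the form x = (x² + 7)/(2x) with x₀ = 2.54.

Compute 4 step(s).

Equation: x² - 7 = 0
Fixed-point form: x = (x² + 7)/(2x)
x₀ = 2.54

x_1 = g(2.540000) = 2.647953
x_2 = g(2.647953) = 2.645752
x_3 = g(2.645752) = 2.645751
x_4 = g(2.645751) = 2.645751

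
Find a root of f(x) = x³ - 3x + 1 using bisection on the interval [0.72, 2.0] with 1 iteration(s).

f(x) = x³ - 3x + 1
Initial interval: [0.72, 2.0]

Iteration 1:
  c_1 = (0.720000 + 2.000000)/2 = 1.360000
  f(c_1) = f(1.360000) = -0.564544
  f(a) × f(c) ≥ 0, new interval: [1.360000, 2.000000]

After 1 iteration(s), the approximation is c_1 = 1.360000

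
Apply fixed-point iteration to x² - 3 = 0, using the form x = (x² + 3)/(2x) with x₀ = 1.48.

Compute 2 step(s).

Equation: x² - 3 = 0
Fixed-point form: x = (x² + 3)/(2x)
x₀ = 1.48

x_1 = g(1.480000) = 1.753514
x_2 = g(1.753514) = 1.732182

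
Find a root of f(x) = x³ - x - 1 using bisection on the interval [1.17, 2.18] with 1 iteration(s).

f(x) = x³ - x - 1
Initial interval: [1.17, 2.18]

Iteration 1:
  c_1 = (1.170000 + 2.180000)/2 = 1.675000
  f(c_1) = f(1.675000) = 2.024422
  f(a) × f(c) < 0, new interval: [1.170000, 1.675000]

After 1 iteration(s), the approximation is c_1 = 1.675000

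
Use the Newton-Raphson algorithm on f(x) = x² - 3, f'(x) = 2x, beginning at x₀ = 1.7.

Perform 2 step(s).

f(x) = x² - 3
f'(x) = 2x
x₀ = 1.7

Newton-Raphson formula: x_{n+1} = x_n - f(x_n)/f'(x_n)

Iteration 1:
  f(1.700000) = -0.110000
  f'(1.700000) = 3.400000
  x_1 = 1.700000 - (-0.110000)/3.400000 = 1.732353
Iteration 2:
  f(1.732353) = 0.001047
  f'(1.732353) = 3.464706
  x_2 = 1.732353 - 0.001047/3.464706 = 1.732051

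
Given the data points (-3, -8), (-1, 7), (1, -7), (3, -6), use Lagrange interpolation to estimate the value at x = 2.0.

Lagrange interpolation formula:
P(x) = Σ yᵢ × Lᵢ(x)
where Lᵢ(x) = Π_{j≠i} (x - xⱼ)/(xᵢ - xⱼ)

L_0(2.0) = (2.0 - (-1))/(-3 - (-1)) × (2.0 - 1)/(-3 - 1) × (2.0 - 3)/(-3 - 3) = 0.062500
L_1(2.0) = (2.0 - (-3))/(-1 - (-3)) × (2.0 - 1)/(-1 - 1) × (2.0 - 3)/(-1 - 3) = -0.312500
L_2(2.0) = (2.0 - (-3))/(1 - (-3)) × (2.0 - (-1))/(1 - (-1)) × (2.0 - 3)/(1 - 3) = 0.937500
L_3(2.0) = (2.0 - (-3))/(3 - (-3)) × (2.0 - (-1))/(3 - (-1)) × (2.0 - 1)/(3 - 1) = 0.312500

P(2.0) = (-8)×L_0(2.0) + 7×L_1(2.0) + (-7)×L_2(2.0) + (-6)×L_3(2.0)
P(2.0) = -11.125000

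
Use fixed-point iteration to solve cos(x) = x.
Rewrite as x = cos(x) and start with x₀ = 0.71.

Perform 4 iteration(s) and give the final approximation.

Equation: cos(x) = x
Fixed-point form: x = cos(x)
x₀ = 0.71

x_1 = g(0.710000) = 0.758362
x_2 = g(0.758362) = 0.725964
x_3 = g(0.725964) = 0.747860
x_4 = g(0.747860) = 0.733146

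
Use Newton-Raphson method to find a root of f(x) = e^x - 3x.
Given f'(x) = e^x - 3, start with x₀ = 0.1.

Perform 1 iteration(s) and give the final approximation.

f(x) = e^x - 3x
f'(x) = e^x - 3
x₀ = 0.1

Newton-Raphson formula: x_{n+1} = x_n - f(x_n)/f'(x_n)

Iteration 1:
  f(0.100000) = 0.805171
  f'(0.100000) = -1.894829
  x_1 = 0.100000 - 0.805171/(-1.894829) = 0.524931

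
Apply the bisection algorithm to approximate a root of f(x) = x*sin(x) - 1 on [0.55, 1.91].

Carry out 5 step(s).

f(x) = x*sin(x) - 1
Initial interval: [0.55, 1.91]

Iteration 1:
  c_1 = (0.550000 + 1.910000)/2 = 1.230000
  f(c_1) = f(1.230000) = 0.159261
  f(a) × f(c) < 0, new interval: [0.550000, 1.230000]
Iteration 2:
  c_2 = (0.550000 + 1.230000)/2 = 0.890000
  f(c_2) = f(0.890000) = -0.308406
  f(a) × f(c) ≥ 0, new interval: [0.890000, 1.230000]
Iteration 3:
  c_3 = (0.890000 + 1.230000)/2 = 1.060000
  f(c_3) = f(1.060000) = -0.075303
  f(a) × f(c) ≥ 0, new interval: [1.060000, 1.230000]
Iteration 4:
  c_4 = (1.060000 + 1.230000)/2 = 1.145000
  f(c_4) = f(1.145000) = 0.042763
  f(a) × f(c) < 0, new interval: [1.060000, 1.145000]
Iteration 5:
  c_5 = (1.060000 + 1.145000)/2 = 1.102500
  f(c_5) = f(1.102500) = -0.016197
  f(a) × f(c) ≥ 0, new interval: [1.102500, 1.145000]

After 5 iteration(s), the approximation is c_5 = 1.102500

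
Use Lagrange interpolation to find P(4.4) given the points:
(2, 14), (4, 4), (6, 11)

Lagrange interpolation formula:
P(x) = Σ yᵢ × Lᵢ(x)
where Lᵢ(x) = Π_{j≠i} (x - xⱼ)/(xᵢ - xⱼ)

L_0(4.4) = (4.4 - 4)/(2 - 4) × (4.4 - 6)/(2 - 6) = -0.080000
L_1(4.4) = (4.4 - 2)/(4 - 2) × (4.4 - 6)/(4 - 6) = 0.960000
L_2(4.4) = (4.4 - 2)/(6 - 2) × (4.4 - 4)/(6 - 4) = 0.120000

P(4.4) = 14×L_0(4.4) + 4×L_1(4.4) + 11×L_2(4.4)
P(4.4) = 4.040000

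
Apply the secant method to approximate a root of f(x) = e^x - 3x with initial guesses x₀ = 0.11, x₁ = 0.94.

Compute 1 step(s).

f(x) = e^x - 3x
x₀ = 0.11, x₁ = 0.94

Secant formula: x_{n+1} = x_n - f(x_n)(x_n - x_{n-1})/(f(x_n) - f(x_{n-1}))

Iteration 1:
  f(0.110000) = 0.786278
  f(0.940000) = -0.260019
  x_2 = 0.940000 - (-0.260019)×(0.940000 - 0.110000)/(-0.260019 - 0.786278)
       = 0.733734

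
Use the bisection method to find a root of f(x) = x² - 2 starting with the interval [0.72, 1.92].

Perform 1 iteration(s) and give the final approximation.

f(x) = x² - 2
Initial interval: [0.72, 1.92]

Iteration 1:
  c_1 = (0.720000 + 1.920000)/2 = 1.320000
  f(c_1) = f(1.320000) = -0.257600
  f(a) × f(c) ≥ 0, new interval: [1.320000, 1.920000]

After 1 iteration(s), the approximation is c_1 = 1.320000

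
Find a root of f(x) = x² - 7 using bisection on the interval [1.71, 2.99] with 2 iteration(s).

f(x) = x² - 7
Initial interval: [1.71, 2.99]

Iteration 1:
  c_1 = (1.710000 + 2.990000)/2 = 2.350000
  f(c_1) = f(2.350000) = -1.477500
  f(a) × f(c) ≥ 0, new interval: [2.350000, 2.990000]
Iteration 2:
  c_2 = (2.350000 + 2.990000)/2 = 2.670000
  f(c_2) = f(2.670000) = 0.128900
  f(a) × f(c) < 0, new interval: [2.350000, 2.670000]

After 2 iteration(s), the approximation is c_2 = 2.670000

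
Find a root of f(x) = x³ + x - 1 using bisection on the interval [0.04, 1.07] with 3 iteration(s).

f(x) = x³ + x - 1
Initial interval: [0.04, 1.07]

Iteration 1:
  c_1 = (0.040000 + 1.070000)/2 = 0.555000
  f(c_1) = f(0.555000) = -0.274046
  f(a) × f(c) ≥ 0, new interval: [0.555000, 1.070000]
Iteration 2:
  c_2 = (0.555000 + 1.070000)/2 = 0.812500
  f(c_2) = f(0.812500) = 0.348877
  f(a) × f(c) < 0, new interval: [0.555000, 0.812500]
Iteration 3:
  c_3 = (0.555000 + 0.812500)/2 = 0.683750
  f(c_3) = f(0.683750) = 0.003413
  f(a) × f(c) < 0, new interval: [0.555000, 0.683750]

After 3 iteration(s), the approximation is c_3 = 0.683750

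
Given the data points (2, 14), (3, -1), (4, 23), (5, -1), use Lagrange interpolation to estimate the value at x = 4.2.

Lagrange interpolation formula:
P(x) = Σ yᵢ × Lᵢ(x)
where Lᵢ(x) = Π_{j≠i} (x - xⱼ)/(xᵢ - xⱼ)

L_0(4.2) = (4.2 - 3)/(2 - 3) × (4.2 - 4)/(2 - 4) × (4.2 - 5)/(2 - 5) = 0.032000
L_1(4.2) = (4.2 - 2)/(3 - 2) × (4.2 - 4)/(3 - 4) × (4.2 - 5)/(3 - 5) = -0.176000
L_2(4.2) = (4.2 - 2)/(4 - 2) × (4.2 - 3)/(4 - 3) × (4.2 - 5)/(4 - 5) = 1.056000
L_3(4.2) = (4.2 - 2)/(5 - 2) × (4.2 - 3)/(5 - 3) × (4.2 - 4)/(5 - 4) = 0.088000

P(4.2) = 14×L_0(4.2) + (-1)×L_1(4.2) + 23×L_2(4.2) + (-1)×L_3(4.2)
P(4.2) = 24.824000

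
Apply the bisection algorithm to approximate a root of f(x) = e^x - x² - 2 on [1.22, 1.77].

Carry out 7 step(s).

f(x) = e^x - x² - 2
Initial interval: [1.22, 1.77]

Iteration 1:
  c_1 = (1.220000 + 1.770000)/2 = 1.495000
  f(c_1) = f(1.495000) = 0.224312
  f(a) × f(c) < 0, new interval: [1.220000, 1.495000]
Iteration 2:
  c_2 = (1.220000 + 1.495000)/2 = 1.357500
  f(c_2) = f(1.357500) = 0.043659
  f(a) × f(c) < 0, new interval: [1.220000, 1.357500]
Iteration 3:
  c_3 = (1.220000 + 1.357500)/2 = 1.288750
  f(c_3) = f(1.288750) = -0.032628
  f(a) × f(c) ≥ 0, new interval: [1.288750, 1.357500]
Iteration 4:
  c_4 = (1.288750 + 1.357500)/2 = 1.323125
  f(c_4) = f(1.323125) = 0.004478
  f(a) × f(c) < 0, new interval: [1.288750, 1.323125]
Iteration 5:
  c_5 = (1.288750 + 1.323125)/2 = 1.305937
  f(c_5) = f(1.305937) = -0.014325
  f(a) × f(c) ≥ 0, new interval: [1.305937, 1.323125]
Iteration 6:
  c_6 = (1.305937 + 1.323125)/2 = 1.314531
  f(c_6) = f(1.314531) = -0.004987
  f(a) × f(c) ≥ 0, new interval: [1.314531, 1.323125]
Iteration 7:
  c_7 = (1.314531 + 1.323125)/2 = 1.318828
  f(c_7) = f(1.318828) = -0.000270
  f(a) × f(c) ≥ 0, new interval: [1.318828, 1.323125]

After 7 iteration(s), the approximation is c_7 = 1.318828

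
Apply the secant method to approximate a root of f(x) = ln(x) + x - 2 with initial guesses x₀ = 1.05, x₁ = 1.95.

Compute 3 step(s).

f(x) = ln(x) + x - 2
x₀ = 1.05, x₁ = 1.95

Secant formula: x_{n+1} = x_n - f(x_n)(x_n - x_{n-1})/(f(x_n) - f(x_{n-1}))

Iteration 1:
  f(1.050000) = -0.901210
  f(1.950000) = 0.617829
  x_2 = 1.950000 - 0.617829×(1.950000 - 1.050000)/(0.617829 - (-0.901210))
       = 1.583949
Iteration 2:
  f(1.950000) = 0.617829
  f(1.583949) = 0.043869
  x_3 = 1.583949 - 0.043869×(1.583949 - 1.950000)/(0.043869 - 0.617829)
       = 1.555970
Iteration 3:
  f(1.583949) = 0.043869
  f(1.555970) = -0.001930
  x_4 = 1.555970 - (-0.001930)×(1.555970 - 1.583949)/(-0.001930 - 0.043869)
       = 1.557150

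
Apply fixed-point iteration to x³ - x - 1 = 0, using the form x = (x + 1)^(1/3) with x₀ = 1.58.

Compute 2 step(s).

Equation: x³ - x - 1 = 0
Fixed-point form: x = (x + 1)^(1/3)
x₀ = 1.58

x_1 = g(1.580000) = 1.371534
x_2 = g(1.371534) = 1.333551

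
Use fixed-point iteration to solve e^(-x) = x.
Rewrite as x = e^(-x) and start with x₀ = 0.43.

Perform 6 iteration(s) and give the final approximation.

Equation: e^(-x) = x
Fixed-point form: x = e^(-x)
x₀ = 0.43

x_1 = g(0.430000) = 0.650509
x_2 = g(0.650509) = 0.521780
x_3 = g(0.521780) = 0.593463
x_4 = g(0.593463) = 0.552411
x_5 = g(0.552411) = 0.575561
x_6 = g(0.575561) = 0.562390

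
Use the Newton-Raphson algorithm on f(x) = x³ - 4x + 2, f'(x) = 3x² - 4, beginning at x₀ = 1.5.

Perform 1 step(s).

f(x) = x³ - 4x + 2
f'(x) = 3x² - 4
x₀ = 1.5

Newton-Raphson formula: x_{n+1} = x_n - f(x_n)/f'(x_n)

Iteration 1:
  f(1.500000) = -0.625000
  f'(1.500000) = 2.750000
  x_1 = 1.500000 - (-0.625000)/2.750000 = 1.727273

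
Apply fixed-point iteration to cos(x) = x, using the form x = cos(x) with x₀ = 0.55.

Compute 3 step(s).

Equation: cos(x) = x
Fixed-point form: x = cos(x)
x₀ = 0.55

x_1 = g(0.550000) = 0.852525
x_2 = g(0.852525) = 0.658084
x_3 = g(0.658084) = 0.791165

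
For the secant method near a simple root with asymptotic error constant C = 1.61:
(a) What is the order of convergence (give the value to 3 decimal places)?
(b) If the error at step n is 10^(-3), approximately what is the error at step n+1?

(a) Secant method has superlinear convergence with order φ = (1+√5)/2 ≈ 1.618.
    This means |e_{n+1}| ≈ C|e_n|^1.618.

(b) With |e_n| = 10^(-3) and C = 1.61:
    |e_{n+1}| ≈ 1.61 × (10^(-3))^1.618 = 1.61 × 10^(-4.85)

(a) ≈ 1.618 (golden ratio); (b) |e_{n+1}| ≈ 2.253e-05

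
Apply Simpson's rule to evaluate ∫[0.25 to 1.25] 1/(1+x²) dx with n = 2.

f(x) = 1/(1+x²)
a = 0.25, b = 1.25, n = 2
h = (b - a)/n = 0.500000

Simpson's rule: (h/3)[f(x₀) + 4f(x₁) + 2f(x₂) + ... + f(xₙ)]

x_0 = 0.2500, f(x_0) = 0.941176, coefficient = 1
x_1 = 0.7500, f(x_1) = 0.640000, coefficient = 4
x_2 = 1.2500, f(x_2) = 0.390244, coefficient = 1

I ≈ (0.500000/3) × 3.891420 = 0.648570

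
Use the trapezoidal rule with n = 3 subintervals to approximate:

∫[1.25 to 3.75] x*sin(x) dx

f(x) = x*sin(x)
a = 1.25, b = 3.75, n = 3
h = (b - a)/n = 0.833333

Trapezoidal rule: (h/2)[f(x₀) + 2f(x₁) + 2f(x₂) + ... + f(xₙ)]

x_0 = 1.2500, f(x_0) = 1.186231, coefficient = 1
x_1 = 2.0833, f(x_1) = 1.815632, coefficient = 2
x_2 = 2.9167, f(x_2) = 0.650516, coefficient = 2
x_3 = 3.7500, f(x_3) = -2.143355, coefficient = 1

I ≈ (0.833333/2) × 3.975172 = 1.656322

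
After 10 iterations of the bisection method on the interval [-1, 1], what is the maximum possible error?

Bisection error bound: |error| ≤ (b-a)/2^n
|error| ≤ (1 - (-1))/2^10 = 2/2^10
|error| ≤ 0.0019531250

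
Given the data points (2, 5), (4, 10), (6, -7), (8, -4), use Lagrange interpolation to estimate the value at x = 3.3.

Lagrange interpolation formula:
P(x) = Σ yᵢ × Lᵢ(x)
where Lᵢ(x) = Π_{j≠i} (x - xⱼ)/(xᵢ - xⱼ)

L_0(3.3) = (3.3 - 4)/(2 - 4) × (3.3 - 6)/(2 - 6) × (3.3 - 8)/(2 - 8) = 0.185063
L_1(3.3) = (3.3 - 2)/(4 - 2) × (3.3 - 6)/(4 - 6) × (3.3 - 8)/(4 - 8) = 1.031062
L_2(3.3) = (3.3 - 2)/(6 - 2) × (3.3 - 4)/(6 - 4) × (3.3 - 8)/(6 - 8) = -0.267313
L_3(3.3) = (3.3 - 2)/(8 - 2) × (3.3 - 4)/(8 - 4) × (3.3 - 6)/(8 - 6) = 0.051188

P(3.3) = 5×L_0(3.3) + 10×L_1(3.3) + (-7)×L_2(3.3) + (-4)×L_3(3.3)
P(3.3) = 12.902375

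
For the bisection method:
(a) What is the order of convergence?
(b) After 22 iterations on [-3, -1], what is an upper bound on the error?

(a) Bisection has linear (order 1) convergence; the error is halved each step.

(b) Error bound = (b-a)/2^n = (-1 - (-3))/2^{22}
    = 2/2^{22}

(a) 1 (linear); (b) error ≤ 4.77e-07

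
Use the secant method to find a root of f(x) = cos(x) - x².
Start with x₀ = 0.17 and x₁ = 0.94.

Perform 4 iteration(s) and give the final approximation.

f(x) = cos(x) - x²
x₀ = 0.17, x₁ = 0.94

Secant formula: x_{n+1} = x_n - f(x_n)(x_n - x_{n-1})/(f(x_n) - f(x_{n-1}))

Iteration 1:
  f(0.170000) = 0.956685
  f(0.940000) = -0.293812
  x_2 = 0.940000 - (-0.293812)×(0.940000 - 0.170000)/(-0.293812 - 0.956685)
       = 0.759084
Iteration 2:
  f(0.940000) = -0.293812
  f(0.759084) = 0.149259
  x_3 = 0.759084 - 0.149259×(0.759084 - 0.940000)/(0.149259 - (-0.293812))
       = 0.820030
Iteration 3:
  f(0.759084) = 0.149259
  f(0.820030) = 0.009751
  x_4 = 0.820030 - 0.009751×(0.820030 - 0.759084)/(0.009751 - 0.149259)
       = 0.824289
Iteration 4:
  f(0.820030) = 0.009751
  f(0.824289) = -0.000374
  x_5 = 0.824289 - (-0.000374)×(0.824289 - 0.820030)/(-0.000374 - 0.009751)
       = 0.824132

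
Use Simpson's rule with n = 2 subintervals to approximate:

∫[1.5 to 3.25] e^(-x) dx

f(x) = e^(-x)
a = 1.5, b = 3.25, n = 2
h = (b - a)/n = 0.875000

Simpson's rule: (h/3)[f(x₀) + 4f(x₁) + 2f(x₂) + ... + f(xₙ)]

x_0 = 1.5000, f(x_0) = 0.223130, coefficient = 1
x_1 = 2.3750, f(x_1) = 0.093014, coefficient = 4
x_2 = 3.2500, f(x_2) = 0.038774, coefficient = 1

I ≈ (0.875000/3) × 0.633962 = 0.184906
Exact value: 0.184356
Error: 0.000550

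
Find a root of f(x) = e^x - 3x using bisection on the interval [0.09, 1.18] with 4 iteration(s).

f(x) = e^x - 3x
Initial interval: [0.09, 1.18]

Iteration 1:
  c_1 = (0.090000 + 1.180000)/2 = 0.635000
  f(c_1) = f(0.635000) = -0.017978
  f(a) × f(c) < 0, new interval: [0.090000, 0.635000]
Iteration 2:
  c_2 = (0.090000 + 0.635000)/2 = 0.362500
  f(c_2) = f(0.362500) = 0.349417
  f(a) × f(c) ≥ 0, new interval: [0.362500, 0.635000]
Iteration 3:
  c_3 = (0.362500 + 0.635000)/2 = 0.498750
  f(c_3) = f(0.498750) = 0.150412
  f(a) × f(c) ≥ 0, new interval: [0.498750, 0.635000]
Iteration 4:
  c_4 = (0.498750 + 0.635000)/2 = 0.566875
  f(c_4) = f(0.566875) = 0.062125
  f(a) × f(c) ≥ 0, new interval: [0.566875, 0.635000]

After 4 iteration(s), the approximation is c_4 = 0.566875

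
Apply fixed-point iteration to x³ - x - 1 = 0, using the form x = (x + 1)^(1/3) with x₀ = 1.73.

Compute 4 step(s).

Equation: x³ - x - 1 = 0
Fixed-point form: x = (x + 1)^(1/3)
x₀ = 1.73

x_1 = g(1.730000) = 1.397615
x_2 = g(1.397615) = 1.338422
x_3 = g(1.338422) = 1.327316
x_4 = g(1.327316) = 1.325211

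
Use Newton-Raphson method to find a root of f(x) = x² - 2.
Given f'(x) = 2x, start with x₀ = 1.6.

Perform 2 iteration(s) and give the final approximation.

f(x) = x² - 2
f'(x) = 2x
x₀ = 1.6

Newton-Raphson formula: x_{n+1} = x_n - f(x_n)/f'(x_n)

Iteration 1:
  f(1.600000) = 0.560000
  f'(1.600000) = 3.200000
  x_1 = 1.600000 - 0.560000/3.200000 = 1.425000
Iteration 2:
  f(1.425000) = 0.030625
  f'(1.425000) = 2.850000
  x_2 = 1.425000 - 0.030625/2.850000 = 1.414254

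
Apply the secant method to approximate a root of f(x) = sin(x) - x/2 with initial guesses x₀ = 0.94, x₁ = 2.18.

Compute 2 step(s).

f(x) = sin(x) - x/2
x₀ = 0.94, x₁ = 2.18

Secant formula: x_{n+1} = x_n - f(x_n)(x_n - x_{n-1})/(f(x_n) - f(x_{n-1}))

Iteration 1:
  f(0.940000) = 0.337558
  f(2.180000) = -0.269896
  x_2 = 2.180000 - (-0.269896)×(2.180000 - 0.940000)/(-0.269896 - 0.337558)
       = 1.629059
Iteration 2:
  f(2.180000) = -0.269896
  f(1.629059) = 0.183773
  x_3 = 1.629059 - 0.183773×(1.629059 - 2.180000)/(0.183773 - (-0.269896))
       = 1.852236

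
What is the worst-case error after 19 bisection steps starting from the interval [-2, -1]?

Bisection error bound: |error| ≤ (b-a)/2^n
|error| ≤ (-1 - (-2))/2^19 = 1/2^19
|error| ≤ 0.0000019073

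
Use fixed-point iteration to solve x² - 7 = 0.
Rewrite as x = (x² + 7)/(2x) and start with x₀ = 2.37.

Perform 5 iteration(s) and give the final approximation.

Equation: x² - 7 = 0
Fixed-point form: x = (x² + 7)/(2x)
x₀ = 2.37

x_1 = g(2.370000) = 2.661793
x_2 = g(2.661793) = 2.645800
x_3 = g(2.645800) = 2.645751
x_4 = g(2.645751) = 2.645751
x_5 = g(2.645751) = 2.645751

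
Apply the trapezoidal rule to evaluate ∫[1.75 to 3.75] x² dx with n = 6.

f(x) = x²
a = 1.75, b = 3.75, n = 6
h = (b - a)/n = 0.333333

Trapezoidal rule: (h/2)[f(x₀) + 2f(x₁) + 2f(x₂) + ... + f(xₙ)]

x_0 = 1.7500, f(x_0) = 3.062500, coefficient = 1
x_1 = 2.0833, f(x_1) = 4.340278, coefficient = 2
x_2 = 2.4167, f(x_2) = 5.840278, coefficient = 2
x_3 = 2.7500, f(x_3) = 7.562500, coefficient = 2
x_4 = 3.0833, f(x_4) = 9.506944, coefficient = 2
x_5 = 3.4167, f(x_5) = 11.673611, coefficient = 2
x_6 = 3.7500, f(x_6) = 14.062500, coefficient = 1

I ≈ (0.333333/2) × 94.972222 = 15.828704
Exact value: 15.791667
Error: 0.037037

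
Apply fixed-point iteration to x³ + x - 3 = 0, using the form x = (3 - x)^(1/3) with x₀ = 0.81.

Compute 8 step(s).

Equation: x³ + x - 3 = 0
Fixed-point form: x = (3 - x)^(1/3)
x₀ = 0.81

x_1 = g(0.810000) = 1.298618
x_2 = g(1.298618) = 1.193807
x_3 = g(1.193807) = 1.217834
x_4 = g(1.217834) = 1.212410
x_5 = g(1.212410) = 1.213638
x_6 = g(1.213638) = 1.213360
x_7 = g(1.213360) = 1.213423
x_8 = g(1.213423) = 1.213409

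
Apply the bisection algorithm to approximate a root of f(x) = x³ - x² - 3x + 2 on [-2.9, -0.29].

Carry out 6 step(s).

f(x) = x³ - x² - 3x + 2
Initial interval: [-2.9, -0.29]

Iteration 1:
  c_1 = (-2.900000 + (-0.290000))/2 = -1.595000
  f(c_1) = f(-1.595000) = 0.183255
  f(a) × f(c) < 0, new interval: [-2.900000, -1.595000]
Iteration 2:
  c_2 = (-2.900000 + (-1.595000))/2 = -2.247500
  f(c_2) = f(-2.247500) = -7.661455
  f(a) × f(c) ≥ 0, new interval: [-2.247500, -1.595000]
Iteration 3:
  c_3 = (-2.247500 + (-1.595000))/2 = -1.921250
  f(c_3) = f(-1.921250) = -3.019173
  f(a) × f(c) ≥ 0, new interval: [-1.921250, -1.595000]
Iteration 4:
  c_4 = (-1.921250 + (-1.595000))/2 = -1.758125
  f(c_4) = f(-1.758125) = -1.250999
  f(a) × f(c) ≥ 0, new interval: [-1.758125, -1.595000]
Iteration 5:
  c_5 = (-1.758125 + (-1.595000))/2 = -1.676563
  f(c_5) = f(-1.676563) = -0.493760
  f(a) × f(c) ≥ 0, new interval: [-1.676563, -1.595000]
Iteration 6:
  c_6 = (-1.676563 + (-1.595000))/2 = -1.635781
  f(c_6) = f(-1.635781) = -0.145428
  f(a) × f(c) ≥ 0, new interval: [-1.635781, -1.595000]

After 6 iteration(s), the approximation is c_6 = -1.635781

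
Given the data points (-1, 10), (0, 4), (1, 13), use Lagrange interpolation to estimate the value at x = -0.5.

Lagrange interpolation formula:
P(x) = Σ yᵢ × Lᵢ(x)
where Lᵢ(x) = Π_{j≠i} (x - xⱼ)/(xᵢ - xⱼ)

L_0(-0.5) = (-0.5 - 0)/(-1 - 0) × (-0.5 - 1)/(-1 - 1) = 0.375000
L_1(-0.5) = (-0.5 - (-1))/(0 - (-1)) × (-0.5 - 1)/(0 - 1) = 0.750000
L_2(-0.5) = (-0.5 - (-1))/(1 - (-1)) × (-0.5 - 0)/(1 - 0) = -0.125000

P(-0.5) = 10×L_0(-0.5) + 4×L_1(-0.5) + 13×L_2(-0.5)
P(-0.5) = 5.125000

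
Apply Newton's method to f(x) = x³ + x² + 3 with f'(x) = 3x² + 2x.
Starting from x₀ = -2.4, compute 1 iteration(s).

f(x) = x³ + x² + 3
f'(x) = 3x² + 2x
x₀ = -2.4

Newton-Raphson formula: x_{n+1} = x_n - f(x_n)/f'(x_n)

Iteration 1:
  f(-2.400000) = -5.064000
  f'(-2.400000) = 12.480000
  x_1 = -2.400000 - (-5.064000)/12.480000 = -1.994231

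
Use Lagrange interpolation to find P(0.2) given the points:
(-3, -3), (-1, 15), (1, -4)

Lagrange interpolation formula:
P(x) = Σ yᵢ × Lᵢ(x)
where Lᵢ(x) = Π_{j≠i} (x - xⱼ)/(xᵢ - xⱼ)

L_0(0.2) = (0.2 - (-1))/(-3 - (-1)) × (0.2 - 1)/(-3 - 1) = -0.120000
L_1(0.2) = (0.2 - (-3))/(-1 - (-3)) × (0.2 - 1)/(-1 - 1) = 0.640000
L_2(0.2) = (0.2 - (-3))/(1 - (-3)) × (0.2 - (-1))/(1 - (-1)) = 0.480000

P(0.2) = (-3)×L_0(0.2) + 15×L_1(0.2) + (-4)×L_2(0.2)
P(0.2) = 8.040000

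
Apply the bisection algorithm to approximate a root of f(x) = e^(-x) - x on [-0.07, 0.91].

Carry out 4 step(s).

f(x) = e^(-x) - x
Initial interval: [-0.07, 0.91]

Iteration 1:
  c_1 = (-0.070000 + 0.910000)/2 = 0.420000
  f(c_1) = f(0.420000) = 0.237047
  f(a) × f(c) ≥ 0, new interval: [0.420000, 0.910000]
Iteration 2:
  c_2 = (0.420000 + 0.910000)/2 = 0.665000
  f(c_2) = f(0.665000) = -0.150726
  f(a) × f(c) < 0, new interval: [0.420000, 0.665000]
Iteration 3:
  c_3 = (0.420000 + 0.665000)/2 = 0.542500
  f(c_3) = f(0.542500) = 0.038793
  f(a) × f(c) ≥ 0, new interval: [0.542500, 0.665000]
Iteration 4:
  c_4 = (0.542500 + 0.665000)/2 = 0.603750
  f(c_4) = f(0.603750) = -0.056993
  f(a) × f(c) < 0, new interval: [0.542500, 0.603750]

After 4 iteration(s), the approximation is c_4 = 0.603750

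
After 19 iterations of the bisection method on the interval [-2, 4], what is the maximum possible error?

Bisection error bound: |error| ≤ (b-a)/2^n
|error| ≤ (4 - (-2))/2^19 = 6/2^19
|error| ≤ 0.0000114441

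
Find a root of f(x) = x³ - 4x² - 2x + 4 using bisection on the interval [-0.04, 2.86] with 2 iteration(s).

f(x) = x³ - 4x² - 2x + 4
Initial interval: [-0.04, 2.86]

Iteration 1:
  c_1 = (-0.040000 + 2.860000)/2 = 1.410000
  f(c_1) = f(1.410000) = -3.969179
  f(a) × f(c) < 0, new interval: [-0.040000, 1.410000]
Iteration 2:
  c_2 = (-0.040000 + 1.410000)/2 = 0.685000
  f(c_2) = f(0.685000) = 1.074519
  f(a) × f(c) ≥ 0, new interval: [0.685000, 1.410000]

After 2 iteration(s), the approximation is c_2 = 0.685000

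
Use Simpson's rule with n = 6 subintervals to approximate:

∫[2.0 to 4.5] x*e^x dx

f(x) = x*e^x
a = 2.0, b = 4.5, n = 6
h = (b - a)/n = 0.416667

Simpson's rule: (h/3)[f(x₀) + 4f(x₁) + 2f(x₂) + ... + f(xₙ)]

x_0 = 2.0000, f(x_0) = 14.778112, coefficient = 1
x_1 = 2.4167, f(x_1) = 27.087053, coefficient = 4
x_2 = 2.8333, f(x_2) = 48.172446, coefficient = 2
x_3 = 3.2500, f(x_3) = 83.818605, coefficient = 4
x_4 = 3.6667, f(x_4) = 143.444708, coefficient = 2
x_5 = 4.0833, f(x_5) = 242.317047, coefficient = 4
x_6 = 4.5000, f(x_6) = 405.077091, coefficient = 1

I ≈ (0.416667/3) × 2215.980330 = 307.775046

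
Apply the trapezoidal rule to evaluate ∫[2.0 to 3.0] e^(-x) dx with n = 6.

f(x) = e^(-x)
a = 2.0, b = 3.0, n = 6
h = (b - a)/n = 0.166667

Trapezoidal rule: (h/2)[f(x₀) + 2f(x₁) + 2f(x₂) + ... + f(xₙ)]

x_0 = 2.0000, f(x_0) = 0.135335, coefficient = 1
x_1 = 2.1667, f(x_1) = 0.114559, coefficient = 2
x_2 = 2.3333, f(x_2) = 0.096972, coefficient = 2
x_3 = 2.5000, f(x_3) = 0.082085, coefficient = 2
x_4 = 2.6667, f(x_4) = 0.069483, coefficient = 2
x_5 = 2.8333, f(x_5) = 0.058816, coefficient = 2
x_6 = 3.0000, f(x_6) = 0.049787, coefficient = 1

I ≈ (0.166667/2) × 1.028954 = 0.085746
Exact value: 0.085548
Error: 0.000198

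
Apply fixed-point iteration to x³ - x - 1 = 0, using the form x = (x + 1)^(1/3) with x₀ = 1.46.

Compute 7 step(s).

Equation: x³ - x - 1 = 0
Fixed-point form: x = (x + 1)^(1/3)
x₀ = 1.46

x_1 = g(1.460000) = 1.349931
x_2 = g(1.349931) = 1.329490
x_3 = g(1.329490) = 1.325624
x_4 = g(1.325624) = 1.324890
x_5 = g(1.324890) = 1.324751
x_6 = g(1.324751) = 1.324724
x_7 = g(1.324724) = 1.324719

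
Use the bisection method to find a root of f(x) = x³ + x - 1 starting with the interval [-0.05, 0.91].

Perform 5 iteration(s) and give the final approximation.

f(x) = x³ + x - 1
Initial interval: [-0.05, 0.91]

Iteration 1:
  c_1 = (-0.050000 + 0.910000)/2 = 0.430000
  f(c_1) = f(0.430000) = -0.490493
  f(a) × f(c) ≥ 0, new interval: [0.430000, 0.910000]
Iteration 2:
  c_2 = (0.430000 + 0.910000)/2 = 0.670000
  f(c_2) = f(0.670000) = -0.029237
  f(a) × f(c) ≥ 0, new interval: [0.670000, 0.910000]
Iteration 3:
  c_3 = (0.670000 + 0.910000)/2 = 0.790000
  f(c_3) = f(0.790000) = 0.283039
  f(a) × f(c) < 0, new interval: [0.670000, 0.790000]
Iteration 4:
  c_4 = (0.670000 + 0.790000)/2 = 0.730000
  f(c_4) = f(0.730000) = 0.119017
  f(a) × f(c) < 0, new interval: [0.670000, 0.730000]
Iteration 5:
  c_5 = (0.670000 + 0.730000)/2 = 0.700000
  f(c_5) = f(0.700000) = 0.043000
  f(a) × f(c) < 0, new interval: [0.670000, 0.700000]

After 5 iteration(s), the approximation is c_5 = 0.700000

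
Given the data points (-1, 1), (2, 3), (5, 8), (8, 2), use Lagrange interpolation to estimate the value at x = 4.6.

Lagrange interpolation formula:
P(x) = Σ yᵢ × Lᵢ(x)
where Lᵢ(x) = Π_{j≠i} (x - xⱼ)/(xᵢ - xⱼ)

L_0(4.6) = (4.6 - 2)/(-1 - 2) × (4.6 - 5)/(-1 - 5) × (4.6 - 8)/(-1 - 8) = -0.021827
L_1(4.6) = (4.6 - (-1))/(2 - (-1)) × (4.6 - 5)/(2 - 5) × (4.6 - 8)/(2 - 8) = 0.141037
L_2(4.6) = (4.6 - (-1))/(5 - (-1)) × (4.6 - 2)/(5 - 2) × (4.6 - 8)/(5 - 8) = 0.916741
L_3(4.6) = (4.6 - (-1))/(8 - (-1)) × (4.6 - 2)/(8 - 2) × (4.6 - 5)/(8 - 5) = -0.035951

P(4.6) = 1×L_0(4.6) + 3×L_1(4.6) + 8×L_2(4.6) + 2×L_3(4.6)
P(4.6) = 7.663309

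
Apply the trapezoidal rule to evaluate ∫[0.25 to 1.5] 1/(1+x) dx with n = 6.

f(x) = 1/(1+x)
a = 0.25, b = 1.5, n = 6
h = (b - a)/n = 0.208333

Trapezoidal rule: (h/2)[f(x₀) + 2f(x₁) + 2f(x₂) + ... + f(xₙ)]

x_0 = 0.2500, f(x_0) = 0.800000, coefficient = 1
x_1 = 0.4583, f(x_1) = 0.685714, coefficient = 2
x_2 = 0.6667, f(x_2) = 0.600000, coefficient = 2
x_3 = 0.8750, f(x_3) = 0.533333, coefficient = 2
x_4 = 1.0833, f(x_4) = 0.480000, coefficient = 2
x_5 = 1.2917, f(x_5) = 0.436364, coefficient = 2
x_6 = 1.5000, f(x_6) = 0.400000, coefficient = 1

I ≈ (0.208333/2) × 6.670823 = 0.694877
Exact value: 0.693147
Error: 0.001730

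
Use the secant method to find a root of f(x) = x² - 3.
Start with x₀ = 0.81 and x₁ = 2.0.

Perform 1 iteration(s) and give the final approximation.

f(x) = x² - 3
x₀ = 0.81, x₁ = 2.0

Secant formula: x_{n+1} = x_n - f(x_n)(x_n - x_{n-1})/(f(x_n) - f(x_{n-1}))

Iteration 1:
  f(0.810000) = -2.343900
  f(2.000000) = 1.000000
  x_2 = 2.000000 - 1.000000×(2.000000 - 0.810000)/(1.000000 - (-2.343900))
       = 1.644128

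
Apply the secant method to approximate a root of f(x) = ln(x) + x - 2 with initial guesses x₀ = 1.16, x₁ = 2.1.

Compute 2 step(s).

f(x) = ln(x) + x - 2
x₀ = 1.16, x₁ = 2.1

Secant formula: x_{n+1} = x_n - f(x_n)(x_n - x_{n-1})/(f(x_n) - f(x_{n-1}))

Iteration 1:
  f(1.160000) = -0.691580
  f(2.100000) = 0.841937
  x_2 = 2.100000 - 0.841937×(2.100000 - 1.160000)/(0.841937 - (-0.691580))
       = 1.583918
Iteration 2:
  f(2.100000) = 0.841937
  f(1.583918) = 0.043819
  x_3 = 1.583918 - 0.043819×(1.583918 - 2.100000)/(0.043819 - 0.841937)
       = 1.555583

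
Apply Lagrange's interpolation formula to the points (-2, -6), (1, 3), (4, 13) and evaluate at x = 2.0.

Lagrange interpolation formula:
P(x) = Σ yᵢ × Lᵢ(x)
where Lᵢ(x) = Π_{j≠i} (x - xⱼ)/(xᵢ - xⱼ)

L_0(2.0) = (2.0 - 1)/(-2 - 1) × (2.0 - 4)/(-2 - 4) = -0.111111
L_1(2.0) = (2.0 - (-2))/(1 - (-2)) × (2.0 - 4)/(1 - 4) = 0.888889
L_2(2.0) = (2.0 - (-2))/(4 - (-2)) × (2.0 - 1)/(4 - 1) = 0.222222

P(2.0) = (-6)×L_0(2.0) + 3×L_1(2.0) + 13×L_2(2.0)
P(2.0) = 6.222222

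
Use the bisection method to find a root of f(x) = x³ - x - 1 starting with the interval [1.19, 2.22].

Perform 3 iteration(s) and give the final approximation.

f(x) = x³ - x - 1
Initial interval: [1.19, 2.22]

Iteration 1:
  c_1 = (1.190000 + 2.220000)/2 = 1.705000
  f(c_1) = f(1.705000) = 2.251478
  f(a) × f(c) < 0, new interval: [1.190000, 1.705000]
Iteration 2:
  c_2 = (1.190000 + 1.705000)/2 = 1.447500
  f(c_2) = f(1.447500) = 0.585383
  f(a) × f(c) < 0, new interval: [1.190000, 1.447500]
Iteration 3:
  c_3 = (1.190000 + 1.447500)/2 = 1.318750
  f(c_3) = f(1.318750) = -0.025310
  f(a) × f(c) ≥ 0, new interval: [1.318750, 1.447500]

After 3 iteration(s), the approximation is c_3 = 1.318750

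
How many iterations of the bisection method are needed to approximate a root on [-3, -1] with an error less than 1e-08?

We need (b-a)/2^n ≤ 1e-08
(-1 - (-3))/2^n ≤ 1e-08
2/2^n ≤ 1e-08
2^n ≥ 200000000
n ≥ log₂(200000000) = 27.58
n ≥ 28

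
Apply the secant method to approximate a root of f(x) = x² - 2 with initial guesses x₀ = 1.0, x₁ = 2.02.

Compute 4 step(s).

f(x) = x² - 2
x₀ = 1.0, x₁ = 2.02

Secant formula: x_{n+1} = x_n - f(x_n)(x_n - x_{n-1})/(f(x_n) - f(x_{n-1}))

Iteration 1:
  f(1.000000) = -1.000000
  f(2.020000) = 2.080400
  x_2 = 2.020000 - 2.080400×(2.020000 - 1.000000)/(2.080400 - (-1.000000))
       = 1.331126
Iteration 2:
  f(2.020000) = 2.080400
  f(1.331126) = -0.228104
  x_3 = 1.331126 - (-0.228104)×(1.331126 - 2.020000)/(-0.228104 - 2.080400)
       = 1.399194
Iteration 3:
  f(1.331126) = -0.228104
  f(1.399194) = -0.042257
  x_4 = 1.399194 - (-0.042257)×(1.399194 - 1.331126)/(-0.042257 - (-0.228104))
       = 1.414671
Iteration 4:
  f(1.399194) = -0.042257
  f(1.414671) = 0.001293
  x_5 = 1.414671 - 0.001293×(1.414671 - 1.399194)/(0.001293 - (-0.042257))
       = 1.414211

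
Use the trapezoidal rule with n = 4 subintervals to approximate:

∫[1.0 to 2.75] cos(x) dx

f(x) = cos(x)
a = 1.0, b = 2.75, n = 4
h = (b - a)/n = 0.437500

Trapezoidal rule: (h/2)[f(x₀) + 2f(x₁) + 2f(x₂) + ... + f(xₙ)]

x_0 = 1.0000, f(x_0) = 0.540302, coefficient = 1
x_1 = 1.4375, f(x_1) = 0.132902, coefficient = 2
x_2 = 1.8750, f(x_2) = -0.299534, coefficient = 2
x_3 = 2.3125, f(x_3) = -0.675545, coefficient = 2
x_4 = 2.7500, f(x_4) = -0.924302, coefficient = 1

I ≈ (0.437500/2) × -2.068353 = -0.452452
Exact value: -0.459810
Error: 0.007358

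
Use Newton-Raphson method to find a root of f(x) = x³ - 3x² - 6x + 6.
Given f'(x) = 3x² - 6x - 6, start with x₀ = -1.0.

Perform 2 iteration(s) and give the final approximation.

f(x) = x³ - 3x² - 6x + 6
f'(x) = 3x² - 6x - 6
x₀ = -1.0

Newton-Raphson formula: x_{n+1} = x_n - f(x_n)/f'(x_n)

Iteration 1:
  f(-1.000000) = 8.000000
  f'(-1.000000) = 3.000000
  x_1 = -1.000000 - 8.000000/3.000000 = -3.666667
Iteration 2:
  f(-3.666667) = -61.629630
  f'(-3.666667) = 56.333333
  x_2 = -3.666667 - (-61.629630)/56.333333 = -2.572650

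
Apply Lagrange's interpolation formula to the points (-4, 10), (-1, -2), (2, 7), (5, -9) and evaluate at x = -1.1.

Lagrange interpolation formula:
P(x) = Σ yᵢ × Lᵢ(x)
where Lᵢ(x) = Π_{j≠i} (x - xⱼ)/(xᵢ - xⱼ)

L_0(-1.1) = (-1.1 - (-1))/(-4 - (-1)) × (-1.1 - 2)/(-4 - 2) × (-1.1 - 5)/(-4 - 5) = 0.011673
L_1(-1.1) = (-1.1 - (-4))/(-1 - (-4)) × (-1.1 - 2)/(-1 - 2) × (-1.1 - 5)/(-1 - 5) = 1.015537
L_2(-1.1) = (-1.1 - (-4))/(2 - (-4)) × (-1.1 - (-1))/(2 - (-1)) × (-1.1 - 5)/(2 - 5) = -0.032759
L_3(-1.1) = (-1.1 - (-4))/(5 - (-4)) × (-1.1 - (-1))/(5 - (-1)) × (-1.1 - 2)/(5 - 2) = 0.005549

P(-1.1) = 10×L_0(-1.1) + (-2)×L_1(-1.1) + 7×L_2(-1.1) + (-9)×L_3(-1.1)
P(-1.1) = -2.193605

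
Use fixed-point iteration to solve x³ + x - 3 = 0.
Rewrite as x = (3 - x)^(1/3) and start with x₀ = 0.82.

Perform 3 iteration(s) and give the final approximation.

Equation: x³ + x - 3 = 0
Fixed-point form: x = (3 - x)^(1/3)
x₀ = 0.82

x_1 = g(0.820000) = 1.296638
x_2 = g(1.296638) = 1.194269
x_3 = g(1.194269) = 1.217730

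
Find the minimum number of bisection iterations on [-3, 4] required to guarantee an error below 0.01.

We need (b-a)/2^n ≤ 0.01
(4 - (-3))/2^n ≤ 0.01
7/2^n ≤ 0.01
2^n ≥ 700
n ≥ log₂(700) = 9.45
n ≥ 10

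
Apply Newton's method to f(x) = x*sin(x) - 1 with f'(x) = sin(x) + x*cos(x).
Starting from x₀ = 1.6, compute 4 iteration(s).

f(x) = x*sin(x) - 1
f'(x) = sin(x) + x*cos(x)
x₀ = 1.6

Newton-Raphson formula: x_{n+1} = x_n - f(x_n)/f'(x_n)

Iteration 1:
  f(1.600000) = 0.599318
  f'(1.600000) = 0.952854
  x_1 = 1.600000 - 0.599318/0.952854 = 0.971029
Iteration 2:
  f(0.971029) = -0.198448
  f'(0.971029) = 1.373565
  x_2 = 0.971029 - (-0.198448)/1.373565 = 1.115505
Iteration 3:
  f(1.115505) = 0.001872
  f'(1.115505) = 1.388647
  x_3 = 1.115505 - 0.001872/1.388647 = 1.114157
Iteration 4:
  f(1.114157) = 0.000000
  f'(1.114157) = 1.388809
  x_4 = 1.114157 - 0.000000/1.388809 = 1.114157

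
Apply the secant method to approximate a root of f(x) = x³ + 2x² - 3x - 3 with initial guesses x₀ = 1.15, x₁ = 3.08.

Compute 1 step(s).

f(x) = x³ + 2x² - 3x - 3
x₀ = 1.15, x₁ = 3.08

Secant formula: x_{n+1} = x_n - f(x_n)(x_n - x_{n-1})/(f(x_n) - f(x_{n-1}))

Iteration 1:
  f(1.150000) = -2.284125
  f(3.080000) = 35.950912
  x_2 = 3.080000 - 35.950912×(3.080000 - 1.150000)/(35.950912 - (-2.284125))
       = 1.265296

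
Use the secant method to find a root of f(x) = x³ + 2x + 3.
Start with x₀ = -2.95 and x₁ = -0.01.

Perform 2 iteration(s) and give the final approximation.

f(x) = x³ + 2x + 3
x₀ = -2.95, x₁ = -0.01

Secant formula: x_{n+1} = x_n - f(x_n)(x_n - x_{n-1})/(f(x_n) - f(x_{n-1}))

Iteration 1:
  f(-2.950000) = -28.572375
  f(-0.010000) = 2.979999
  x_2 = -0.010000 - 2.979999×(-0.010000 - (-2.950000))/(2.979999 - (-28.572375))
       = -0.287672
Iteration 2:
  f(-0.010000) = 2.979999
  f(-0.287672) = 2.400851
  x_3 = -0.287672 - 2.400851×(-0.287672 - (-0.010000))/(2.400851 - 2.979999)
       = -1.438755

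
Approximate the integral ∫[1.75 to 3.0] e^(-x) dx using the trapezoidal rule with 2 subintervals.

f(x) = e^(-x)
a = 1.75, b = 3.0, n = 2
h = (b - a)/n = 0.625000

Trapezoidal rule: (h/2)[f(x₀) + 2f(x₁) + 2f(x₂) + ... + f(xₙ)]

x_0 = 1.7500, f(x_0) = 0.173774, coefficient = 1
x_1 = 2.3750, f(x_1) = 0.093014, coefficient = 2
x_2 = 3.0000, f(x_2) = 0.049787, coefficient = 1

I ≈ (0.625000/2) × 0.409590 = 0.127997
Exact value: 0.123987
Error: 0.004010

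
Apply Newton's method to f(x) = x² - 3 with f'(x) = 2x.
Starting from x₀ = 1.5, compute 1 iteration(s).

f(x) = x² - 3
f'(x) = 2x
x₀ = 1.5

Newton-Raphson formula: x_{n+1} = x_n - f(x_n)/f'(x_n)

Iteration 1:
  f(1.500000) = -0.750000
  f'(1.500000) = 3.000000
  x_1 = 1.500000 - (-0.750000)/3.000000 = 1.750000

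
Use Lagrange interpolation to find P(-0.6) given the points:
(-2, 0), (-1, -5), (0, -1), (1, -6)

Lagrange interpolation formula:
P(x) = Σ yᵢ × Lᵢ(x)
where Lᵢ(x) = Π_{j≠i} (x - xⱼ)/(xᵢ - xⱼ)

L_0(-0.6) = (-0.6 - (-1))/(-2 - (-1)) × (-0.6 - 0)/(-2 - 0) × (-0.6 - 1)/(-2 - 1) = -0.064000
L_1(-0.6) = (-0.6 - (-2))/(-1 - (-2)) × (-0.6 - 0)/(-1 - 0) × (-0.6 - 1)/(-1 - 1) = 0.672000
L_2(-0.6) = (-0.6 - (-2))/(0 - (-2)) × (-0.6 - (-1))/(0 - (-1)) × (-0.6 - 1)/(0 - 1) = 0.448000
L_3(-0.6) = (-0.6 - (-2))/(1 - (-2)) × (-0.6 - (-1))/(1 - (-1)) × (-0.6 - 0)/(1 - 0) = -0.056000

P(-0.6) = 0×L_0(-0.6) + (-5)×L_1(-0.6) + (-1)×L_2(-0.6) + (-6)×L_3(-0.6)
P(-0.6) = -3.472000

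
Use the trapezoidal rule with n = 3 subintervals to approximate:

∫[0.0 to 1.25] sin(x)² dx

f(x) = sin(x)²
a = 0.0, b = 1.25, n = 3
h = (b - a)/n = 0.416667

Trapezoidal rule: (h/2)[f(x₀) + 2f(x₁) + 2f(x₂) + ... + f(xₙ)]

x_0 = 0.0000, f(x_0) = 0.000000, coefficient = 1
x_1 = 0.4167, f(x_1) = 0.163794, coefficient = 2
x_2 = 0.8333, f(x_2) = 0.547862, coefficient = 2
x_3 = 1.2500, f(x_3) = 0.900572, coefficient = 1

I ≈ (0.416667/2) × 2.323883 = 0.484142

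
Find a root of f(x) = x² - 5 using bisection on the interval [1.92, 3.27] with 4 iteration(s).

f(x) = x² - 5
Initial interval: [1.92, 3.27]

Iteration 1:
  c_1 = (1.920000 + 3.270000)/2 = 2.595000
  f(c_1) = f(2.595000) = 1.734025
  f(a) × f(c) < 0, new interval: [1.920000, 2.595000]
Iteration 2:
  c_2 = (1.920000 + 2.595000)/2 = 2.257500
  f(c_2) = f(2.257500) = 0.096306
  f(a) × f(c) < 0, new interval: [1.920000, 2.257500]
Iteration 3:
  c_3 = (1.920000 + 2.257500)/2 = 2.088750
  f(c_3) = f(2.088750) = -0.637123
  f(a) × f(c) ≥ 0, new interval: [2.088750, 2.257500]
Iteration 4:
  c_4 = (2.088750 + 2.257500)/2 = 2.173125
  f(c_4) = f(2.173125) = -0.277528
  f(a) × f(c) ≥ 0, new interval: [2.173125, 2.257500]

After 4 iteration(s), the approximation is c_4 = 2.173125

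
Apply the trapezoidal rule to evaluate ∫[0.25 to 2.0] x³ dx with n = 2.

f(x) = x³
a = 0.25, b = 2.0, n = 2
h = (b - a)/n = 0.875000

Trapezoidal rule: (h/2)[f(x₀) + 2f(x₁) + 2f(x₂) + ... + f(xₙ)]

x_0 = 0.2500, f(x_0) = 0.015625, coefficient = 1
x_1 = 1.1250, f(x_1) = 1.423828, coefficient = 2
x_2 = 2.0000, f(x_2) = 8.000000, coefficient = 1

I ≈ (0.875000/2) × 10.863281 = 4.752686
Exact value: 3.999023
Error: 0.753662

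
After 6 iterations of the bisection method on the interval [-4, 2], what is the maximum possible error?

Bisection error bound: |error| ≤ (b-a)/2^n
|error| ≤ (2 - (-4))/2^6 = 6/2^6
|error| ≤ 0.0937500000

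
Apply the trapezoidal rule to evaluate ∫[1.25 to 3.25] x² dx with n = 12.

f(x) = x²
a = 1.25, b = 3.25, n = 12
h = (b - a)/n = 0.166667

Trapezoidal rule: (h/2)[f(x₀) + 2f(x₁) + 2f(x₂) + ... + f(xₙ)]

x_0 = 1.2500, f(x_0) = 1.562500, coefficient = 1
x_1 = 1.4167, f(x_1) = 2.006944, coefficient = 2
x_2 = 1.5833, f(x_2) = 2.506944, coefficient = 2
x_3 = 1.7500, f(x_3) = 3.062500, coefficient = 2
x_4 = 1.9167, f(x_4) = 3.673611, coefficient = 2
x_5 = 2.0833, f(x_5) = 4.340278, coefficient = 2
x_6 = 2.2500, f(x_6) = 5.062500, coefficient = 2
x_7 = 2.4167, f(x_7) = 5.840278, coefficient = 2
x_8 = 2.5833, f(x_8) = 6.673611, coefficient = 2
x_9 = 2.7500, f(x_9) = 7.562500, coefficient = 2
x_10 = 2.9167, f(x_10) = 8.506944, coefficient = 2
x_11 = 3.0833, f(x_11) = 9.506944, coefficient = 2
x_12 = 3.2500, f(x_12) = 10.562500, coefficient = 1

I ≈ (0.166667/2) × 129.611111 = 10.800926
Exact value: 10.791667
Error: 0.009259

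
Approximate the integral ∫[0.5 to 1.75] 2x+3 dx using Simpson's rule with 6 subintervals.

f(x) = 2x+3
a = 0.5, b = 1.75, n = 6
h = (b - a)/n = 0.208333

Simpson's rule: (h/3)[f(x₀) + 4f(x₁) + 2f(x₂) + ... + f(xₙ)]

x_0 = 0.5000, f(x_0) = 4.000000, coefficient = 1
x_1 = 0.7083, f(x_1) = 4.416667, coefficient = 4
x_2 = 0.9167, f(x_2) = 4.833333, coefficient = 2
x_3 = 1.1250, f(x_3) = 5.250000, coefficient = 4
x_4 = 1.3333, f(x_4) = 5.666667, coefficient = 2
x_5 = 1.5417, f(x_5) = 6.083333, coefficient = 4
x_6 = 1.7500, f(x_6) = 6.500000, coefficient = 1

I ≈ (0.208333/3) × 94.500000 = 6.562500
Exact value: 6.562500
Error: 0.000000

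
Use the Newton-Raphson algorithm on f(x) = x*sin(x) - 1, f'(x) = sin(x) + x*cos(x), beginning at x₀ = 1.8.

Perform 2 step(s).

f(x) = x*sin(x) - 1
f'(x) = sin(x) + x*cos(x)
x₀ = 1.8

Newton-Raphson formula: x_{n+1} = x_n - f(x_n)/f'(x_n)

Iteration 1:
  f(1.800000) = 0.752926
  f'(1.800000) = 0.564884
  x_1 = 1.800000 - 0.752926/0.564884 = 0.467114
Iteration 2:
  f(0.467114) = -0.789653
  f'(0.467114) = 0.867384
  x_2 = 0.467114 - (-0.789653)/0.867384 = 1.377499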